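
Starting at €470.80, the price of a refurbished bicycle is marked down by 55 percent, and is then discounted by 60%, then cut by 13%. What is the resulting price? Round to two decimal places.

€73.73

After the 55% decrease: €470.80 × 0.45 = €211.86.
Apply the 60% decrease: €211.86 × 0.4 = €84.744.
13% decrease: €84.744 × 0.87 = €73.72728 ≈ €73.73.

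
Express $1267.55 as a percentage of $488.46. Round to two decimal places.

259.50%

$1267.55 ÷ $488.46 ≈ 259.50%.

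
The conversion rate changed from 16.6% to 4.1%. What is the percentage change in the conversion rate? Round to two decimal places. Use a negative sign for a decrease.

The change is 4.1 − 16.6 = -12.5 percentage points.
Relative to the original 16.6%, that is -12.5 ÷ 16.6 ≈ -75.30%.

-75.30%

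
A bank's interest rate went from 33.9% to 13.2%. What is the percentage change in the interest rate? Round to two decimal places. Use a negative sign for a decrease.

The change is 13.2 − 33.9 = -20.7 percentage points.
Relative to the original 33.9%, that is -20.7 ÷ 33.9 ≈ -61.06%.

-61.06%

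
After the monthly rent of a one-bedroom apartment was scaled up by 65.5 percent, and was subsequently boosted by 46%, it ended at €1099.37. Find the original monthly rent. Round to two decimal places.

The overall multiplier applied was 1.655 × 1.46 = 2.4163.
So the original monthly rent was €1099.37 ÷ 2.4163 ≈ €454.98.

€454.98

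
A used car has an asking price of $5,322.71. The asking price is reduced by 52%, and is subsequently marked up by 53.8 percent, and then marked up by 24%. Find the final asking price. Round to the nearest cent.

Each change multiplies by a factor: 0.48 × 1.538 × 1.24 = 0.9154176.
$5,322.71 × 0.9154176 = $4872.502413696 ≈ $4,872.50.

$4,872.50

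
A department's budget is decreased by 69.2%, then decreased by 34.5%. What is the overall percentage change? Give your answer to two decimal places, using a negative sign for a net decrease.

A 69.2% decrease multiplies by 0.308.
Then a 34.5% decrease: 0.308 × 0.655 = 0.20174.
Overall factor 0.20174, i.e. -79.83%.

-79.83%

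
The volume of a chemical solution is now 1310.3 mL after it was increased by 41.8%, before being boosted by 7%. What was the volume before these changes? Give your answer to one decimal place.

863.6 mL

Undoing the 7% increase: 1310.3 ÷ 1.07 ≈ 1224.579439.
Undoing the 41.8% increase: 1224.579439 ÷ 1.418 ≈ 863.6 mL.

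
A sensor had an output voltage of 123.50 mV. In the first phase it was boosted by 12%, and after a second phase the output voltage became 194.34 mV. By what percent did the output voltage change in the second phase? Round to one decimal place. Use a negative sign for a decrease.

40.5%

After the first phase: 123.50 × 1.12 = 138.32.
Second-phase multiplier: 194.34 ÷ 138.32 ≈ 1.405.
That is a change of 40.5%.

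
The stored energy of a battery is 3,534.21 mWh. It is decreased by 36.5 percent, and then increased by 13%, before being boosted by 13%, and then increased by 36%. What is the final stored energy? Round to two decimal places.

Apply the 36.5% decrease: 3,534.21 × 0.635 = 2244.22335.
After the 13% increase: 2244.22335 × 1.13 = 2535.9723855.
13% increase: 2535.9723855 × 1.13 = 2865.648795615.
Apply the 36% increase: 2865.648795615 × 1.36 = 3897.2823620364 ≈ 3,897.28.

3,897.28 mWh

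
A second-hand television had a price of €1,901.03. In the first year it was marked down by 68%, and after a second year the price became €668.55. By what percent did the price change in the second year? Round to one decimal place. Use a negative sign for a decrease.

9.9%

After the first year: €1,901.03 × 0.32 = €608.3296.
Second-year multiplier: €668.55 ÷ €608.3296 ≈ 1.09899.
That is a change of 9.9%.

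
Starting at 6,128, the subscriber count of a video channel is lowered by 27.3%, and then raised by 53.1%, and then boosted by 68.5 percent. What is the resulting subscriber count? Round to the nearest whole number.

11,493

Each change multiplies by a factor: 0.727 × 1.531 × 1.685 = 1.875467345.
6,128 × 1.875467345 = 11492.86389016 ≈ 11,493.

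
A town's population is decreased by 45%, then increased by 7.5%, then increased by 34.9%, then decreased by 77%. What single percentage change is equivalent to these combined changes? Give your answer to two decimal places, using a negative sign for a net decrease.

-81.66%

A 45% decrease multiplies by 0.55.
Then a 7.5% increase: 0.55 × 1.075 = 0.59125.
Then a 34.9% increase: 0.59125 × 1.349 = 0.79759625.
Then a 77% decrease: 0.79759625 × 0.23 = 0.1834471375.
Overall factor 0.1834471375, i.e. -81.66%.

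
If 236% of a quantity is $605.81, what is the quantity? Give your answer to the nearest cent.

$605.81 ÷ 2.36 ≈ $256.70.

$256.70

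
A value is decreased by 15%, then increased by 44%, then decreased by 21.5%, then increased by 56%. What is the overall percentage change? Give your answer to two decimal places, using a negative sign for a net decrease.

49.89%

A 15% decrease multiplies by 0.85.
Then a 44% increase: 0.85 × 1.44 = 1.224.
Then a 21.5% decrease: 1.224 × 0.785 = 0.96084.
Then a 56% increase: 0.96084 × 1.56 = 1.4989104.
Overall factor 1.4989104, i.e. 49.89%.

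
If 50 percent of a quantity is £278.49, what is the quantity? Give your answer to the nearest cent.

£556.98

£278.49 ÷ 0.5 = £556.98.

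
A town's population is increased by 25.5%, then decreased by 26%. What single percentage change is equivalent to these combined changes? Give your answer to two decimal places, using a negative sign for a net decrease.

-7.13%

A 25.5% increase multiplies by 1.255.
Then a 26% decrease: 1.255 × 0.74 = 0.9287.
Overall factor 0.9287, i.e. -7.13%.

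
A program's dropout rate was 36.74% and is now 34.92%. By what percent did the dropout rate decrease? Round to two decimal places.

4.95%

The change is 34.92 − 36.74 = -1.82 percentage points.
Relative to the original 36.74%, that is -1.82 ÷ 36.74 ≈ -4.95%.
So the dropout rate fell by 4.95%.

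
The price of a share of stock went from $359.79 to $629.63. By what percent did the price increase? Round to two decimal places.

Change: $629.63 − $359.79 = $269.84.
Relative to the original: $269.84 ÷ $359.79 ≈ 75.00%.
So the price increased by 75.00%.

75.00%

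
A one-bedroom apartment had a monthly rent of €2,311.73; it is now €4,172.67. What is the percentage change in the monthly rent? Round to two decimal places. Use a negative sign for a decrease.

Change: €4,172.67 − €2,311.73 = €1,860.94.
Relative to the original: €1,860.94 ÷ €2,311.73 ≈ 80.50%.

80.50%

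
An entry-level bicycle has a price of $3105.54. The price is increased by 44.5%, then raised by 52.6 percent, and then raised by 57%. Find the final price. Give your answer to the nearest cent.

Each change multiplies by a factor: 1.445 × 1.526 × 1.57 = 3.4619599.
$3105.54 × 3.4619599 = $10751.254947846 ≈ $10751.25.

$10751.25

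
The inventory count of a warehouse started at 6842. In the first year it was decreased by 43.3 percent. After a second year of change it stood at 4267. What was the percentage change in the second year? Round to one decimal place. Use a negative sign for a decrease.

After the first year: 6842 × 0.567 = 3879.414.
Second-year multiplier: 4267 ÷ 3879.414 ≈ 1.09991.
That is a change of 10.0%.

10.0%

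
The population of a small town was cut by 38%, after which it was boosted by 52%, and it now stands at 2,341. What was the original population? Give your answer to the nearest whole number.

Undoing the 52% increase: 2,341 ÷ 1.52 ≈ 1540.131579.
Undoing the 38% decrease: 1540.131579 ÷ 0.62 ≈ 2,484.

2,484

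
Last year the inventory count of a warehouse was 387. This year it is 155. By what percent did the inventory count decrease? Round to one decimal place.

59.9%

Change: 155 − 387 = -232.
Relative to the original: -232 ÷ 387 ≈ -59.9%.
So the inventory count decreased by 59.9%.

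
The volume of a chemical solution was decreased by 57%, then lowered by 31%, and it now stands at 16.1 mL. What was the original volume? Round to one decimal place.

The overall multiplier applied was 0.43 × 0.69 = 0.2967.
So the original volume was 16.1 ÷ 0.2967 ≈ 54.3 mL.

54.3 mL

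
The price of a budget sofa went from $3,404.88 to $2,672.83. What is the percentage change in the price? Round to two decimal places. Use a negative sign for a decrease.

Change: $2,672.83 − $3,404.88 = -$732.05.
Relative to the original: -$732.05 ÷ $3,404.88 ≈ -21.50%.

-21.50%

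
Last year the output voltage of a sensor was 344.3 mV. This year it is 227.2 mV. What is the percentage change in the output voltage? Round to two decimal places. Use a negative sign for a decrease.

-34.01%

Change: 227.2 − 344.3 = -117.1.
Relative to the original: -117.1 ÷ 344.3 ≈ -34.01%.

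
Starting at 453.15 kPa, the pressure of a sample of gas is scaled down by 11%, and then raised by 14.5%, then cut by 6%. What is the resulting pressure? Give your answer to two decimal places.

Each change multiplies by a factor: 0.89 × 1.145 × 0.94 = 0.957907.
453.15 × 0.957907 = 434.07555705 ≈ 434.08.

434.08 kPa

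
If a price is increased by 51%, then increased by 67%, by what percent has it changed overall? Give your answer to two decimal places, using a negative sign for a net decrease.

The combined multiplier is 1.51 × 1.67 = 2.5217.
That corresponds to an increase of 152.17%.

152.17%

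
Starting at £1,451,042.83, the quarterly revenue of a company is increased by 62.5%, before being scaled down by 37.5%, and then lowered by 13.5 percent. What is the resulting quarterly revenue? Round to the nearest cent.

£1,274,763.80

After the 62.5% increase: £1,451,042.83 × 1.625 = £2357944.59875.
37.5% decrease: £2357944.59875 × 0.625 = £1473715.37421875.
After the 13.5% decrease: £1473715.37421875 × 0.865 = £1274763.79869921875 ≈ £1,274,763.80.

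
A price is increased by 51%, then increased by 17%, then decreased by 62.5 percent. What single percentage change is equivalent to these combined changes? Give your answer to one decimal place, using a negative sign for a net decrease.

-33.7%

The combined multiplier is 1.51 × 1.17 × 0.375 = 0.6625125.
That corresponds to a decrease of 33.7%.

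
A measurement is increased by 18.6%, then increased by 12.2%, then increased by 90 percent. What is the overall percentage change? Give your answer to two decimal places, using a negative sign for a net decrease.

152.83%

The combined multiplier is 1.186 × 1.122 × 1.9 = 2.5283148.
That corresponds to an increase of 152.83%.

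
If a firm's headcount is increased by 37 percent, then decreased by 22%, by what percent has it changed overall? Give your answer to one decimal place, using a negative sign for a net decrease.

6.9%

A 37% increase multiplies by 1.37.
Then a 22% decrease: 1.37 × 0.78 = 1.0686.
Overall factor 1.0686, i.e. 6.9%.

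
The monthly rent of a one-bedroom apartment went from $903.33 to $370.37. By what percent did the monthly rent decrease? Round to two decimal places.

59.00%

Change: $370.37 − $903.33 = -$532.96.
Relative to the original: -$532.96 ÷ $903.33 ≈ -59.00%.
So the monthly rent decreased by 59.00%.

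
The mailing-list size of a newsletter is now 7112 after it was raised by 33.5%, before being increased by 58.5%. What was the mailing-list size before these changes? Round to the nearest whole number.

3361

The overall multiplier applied was 1.335 × 1.585 = 2.115975.
So the original mailing-list size was 7112 ÷ 2.115975 ≈ 3361.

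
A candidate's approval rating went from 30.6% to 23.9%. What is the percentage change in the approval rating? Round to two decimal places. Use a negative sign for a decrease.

The change is 23.9 − 30.6 = -6.7 percentage points.
Relative to the original 30.6%, that is -6.7 ÷ 30.6 ≈ -21.90%.

-21.90%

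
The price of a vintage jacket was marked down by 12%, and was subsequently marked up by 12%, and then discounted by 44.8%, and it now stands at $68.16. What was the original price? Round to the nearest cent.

The overall multiplier applied was 0.88 × 1.12 × 0.552 = 0.5440512.
So the original price was $68.16 ÷ 0.5440512 ≈ $125.28.

$125.28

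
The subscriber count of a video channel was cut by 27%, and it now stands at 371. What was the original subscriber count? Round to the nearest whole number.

The overall multiplier applied was 0.73.
So the original subscriber count was 371 ÷ 0.73 ≈ 508.

508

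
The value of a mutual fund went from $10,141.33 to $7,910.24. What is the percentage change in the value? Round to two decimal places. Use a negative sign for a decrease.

Change: $7,910.24 − $10,141.33 = -$2,231.09.
Relative to the original: -$2,231.09 ÷ $10,141.33 ≈ -22.00%.

-22.00%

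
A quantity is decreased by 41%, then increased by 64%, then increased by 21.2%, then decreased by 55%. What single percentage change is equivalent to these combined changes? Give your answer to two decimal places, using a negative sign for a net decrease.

A 41% decrease multiplies by 0.59.
Then a 64% increase: 0.59 × 1.64 = 0.9676.
Then a 21.2% increase: 0.9676 × 1.212 = 1.1727312.
Then a 55% decrease: 1.1727312 × 0.45 = 0.52772904.
Overall factor 0.52772904, i.e. -47.23%.

-47.23%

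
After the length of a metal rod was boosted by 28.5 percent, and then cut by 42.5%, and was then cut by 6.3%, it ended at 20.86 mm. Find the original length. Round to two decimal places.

30.13 mm

Undoing the 6.3% decrease: 20.86 ÷ 0.937 ≈ 22.26254.
Undoing the 42.5% decrease: 22.26254 ÷ 0.575 ≈ 38.717461.
Undoing the 28.5% increase: 38.717461 ÷ 1.285 ≈ 30.13 mm.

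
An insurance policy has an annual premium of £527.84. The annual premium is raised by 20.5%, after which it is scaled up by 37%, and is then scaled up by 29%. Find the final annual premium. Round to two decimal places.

Each change multiplies by a factor: 1.205 × 1.37 × 1.29 = 2.1295965.
£527.84 × 2.1295965 = £1124.08621656 ≈ £1124.09.

£1124.09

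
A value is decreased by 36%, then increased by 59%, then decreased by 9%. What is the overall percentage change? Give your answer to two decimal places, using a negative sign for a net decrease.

The combined multiplier is 0.64 × 1.59 × 0.91 = 0.926016.
That corresponds to a decrease of 7.40%.

-7.40%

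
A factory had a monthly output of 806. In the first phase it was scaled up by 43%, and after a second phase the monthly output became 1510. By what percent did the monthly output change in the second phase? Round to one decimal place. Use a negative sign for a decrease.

After the first phase: 806 × 1.43 = 1152.58.
Second-phase multiplier: 1510 ÷ 1152.58 ≈ 1.3101.
That is a change of 31.0%.

31.0%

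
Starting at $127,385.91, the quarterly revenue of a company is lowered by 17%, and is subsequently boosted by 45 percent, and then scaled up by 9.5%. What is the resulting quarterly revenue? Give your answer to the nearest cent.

Apply the 17% decrease: $127,385.91 × 0.83 = $105730.3053.
45% increase: $105730.3053 × 1.45 = $153308.942685.
Apply the 9.5% increase: $153308.942685 × 1.095 = $167873.292240075 ≈ $167,873.29.

$167,873.29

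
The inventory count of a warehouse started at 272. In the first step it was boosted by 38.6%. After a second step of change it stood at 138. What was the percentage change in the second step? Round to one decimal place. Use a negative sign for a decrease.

After the first step: 272 × 1.386 = 376.992.
Second-step multiplier: 138 ÷ 376.992 ≈ 0.36606.
That is a change of -63.4%.

-63.4%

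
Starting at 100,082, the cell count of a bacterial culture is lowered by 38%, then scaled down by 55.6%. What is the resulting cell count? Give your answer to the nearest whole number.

After the 38% decrease: 100,082 × 0.62 = 62050.84.
Apply the 55.6% decrease: 62050.84 × 0.444 = 27550.57296 ≈ 27,551.

27,551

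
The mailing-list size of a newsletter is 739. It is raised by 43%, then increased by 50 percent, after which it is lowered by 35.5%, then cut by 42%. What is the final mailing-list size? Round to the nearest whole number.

593

43% increase: 739 × 1.43 = 1056.77.
After the 50% increase: 1056.77 × 1.5 = 1585.155.
Apply the 35.5% decrease: 1585.155 × 0.645 = 1022.424975.
Apply the 42% decrease: 1022.424975 × 0.58 = 593.0064855 ≈ 593.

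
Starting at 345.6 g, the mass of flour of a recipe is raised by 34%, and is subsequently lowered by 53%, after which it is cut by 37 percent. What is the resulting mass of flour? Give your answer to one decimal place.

Each change multiplies by a factor: 1.34 × 0.47 × 0.63 = 0.396774.
345.6 × 0.396774 = 137.1250944 ≈ 137.1.

137.1 g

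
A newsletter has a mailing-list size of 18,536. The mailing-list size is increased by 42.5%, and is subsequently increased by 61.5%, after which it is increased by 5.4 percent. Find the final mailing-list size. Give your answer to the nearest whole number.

After the 42.5% increase: 18,536 × 1.425 = 26413.8.
61.5% increase: 26413.8 × 1.615 = 42658.287.
Apply the 5.4% increase: 42658.287 × 1.054 = 44961.834498 ≈ 44,962.

44,962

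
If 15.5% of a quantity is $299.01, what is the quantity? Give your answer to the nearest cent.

$299.01 ÷ 0.155 ≈ $1,929.10.

$1,929.10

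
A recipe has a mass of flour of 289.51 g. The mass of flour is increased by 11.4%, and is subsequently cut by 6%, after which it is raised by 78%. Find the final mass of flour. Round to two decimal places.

539.63 g

Apply the 11.4% increase: 289.51 × 1.114 = 322.51414.
6% decrease: 322.51414 × 0.94 = 303.1632916.
Apply the 78% increase: 303.1632916 × 1.78 = 539.630659048 ≈ 539.63.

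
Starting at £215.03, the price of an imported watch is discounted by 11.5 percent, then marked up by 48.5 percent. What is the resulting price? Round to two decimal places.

Each change multiplies by a factor: 0.885 × 1.485 = 1.314225.
£215.03 × 1.314225 = £282.59780175 ≈ £282.60.

£282.60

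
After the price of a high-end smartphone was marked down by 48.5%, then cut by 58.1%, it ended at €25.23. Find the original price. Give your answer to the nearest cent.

€116.92

Undoing the 58.1% decrease: €25.23 ÷ 0.419 ≈ €60.214797.
Undoing the 48.5% decrease: €60.214797 ÷ 0.515 ≈ €116.92.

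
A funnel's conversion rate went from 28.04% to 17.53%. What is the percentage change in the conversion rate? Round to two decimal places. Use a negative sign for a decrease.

-37.48%

The change is 17.53 − 28.04 = -10.51 percentage points.
Relative to the original 28.04%, that is -10.51 ÷ 28.04 ≈ -37.48%.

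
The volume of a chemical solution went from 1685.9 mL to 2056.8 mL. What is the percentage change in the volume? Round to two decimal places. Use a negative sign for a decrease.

Change: 2056.8 − 1685.9 = 370.9.
Relative to the original: 370.9 ÷ 1685.9 ≈ 22.00%.

22.00%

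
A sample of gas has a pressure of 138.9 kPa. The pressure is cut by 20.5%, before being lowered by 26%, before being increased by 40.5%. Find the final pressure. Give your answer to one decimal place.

114.8 kPa

Apply the 20.5% decrease: 138.9 × 0.795 = 110.4255.
Apply the 26% decrease: 110.4255 × 0.74 = 81.71487.
After the 40.5% increase: 81.71487 × 1.405 = 114.80939235 ≈ 114.8.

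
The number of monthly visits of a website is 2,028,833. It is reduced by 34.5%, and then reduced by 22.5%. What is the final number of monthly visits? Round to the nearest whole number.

34.5% decrease: 2,028,833 × 0.655 = 1328885.615.
22.5% decrease: 1328885.615 × 0.775 = 1029886.351625 ≈ 1,029,886.

1,029,886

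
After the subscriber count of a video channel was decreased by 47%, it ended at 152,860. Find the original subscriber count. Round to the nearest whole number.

The overall multiplier applied was 0.53.
So the original subscriber count was 152,860 ÷ 0.53 ≈ 288,415.

288,415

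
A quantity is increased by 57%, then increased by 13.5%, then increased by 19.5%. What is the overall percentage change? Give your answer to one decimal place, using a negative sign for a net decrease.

112.9%

A 57% increase multiplies by 1.57.
Then a 13.5% increase: 1.57 × 1.135 = 1.78195.
Then a 19.5% increase: 1.78195 × 1.195 = 2.12943025.
Overall factor 2.12943025, i.e. 112.9%.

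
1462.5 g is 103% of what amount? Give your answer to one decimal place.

1462.5 g ÷ 1.03 ≈ 1419.9 g.

1419.9 g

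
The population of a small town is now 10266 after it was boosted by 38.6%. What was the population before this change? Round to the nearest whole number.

The overall multiplier applied was 1.386.
So the original population was 10266 ÷ 1.386 ≈ 7407.

7407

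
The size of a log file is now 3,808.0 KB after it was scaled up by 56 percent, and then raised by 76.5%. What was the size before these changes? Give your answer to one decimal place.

1,383.0 KB

Undoing the 76.5% increase: 3,808.0 ÷ 1.765 ≈ 2157.507082.
Undoing the 56% increase: 2157.507082 ÷ 1.56 ≈ 1,383.0 KB.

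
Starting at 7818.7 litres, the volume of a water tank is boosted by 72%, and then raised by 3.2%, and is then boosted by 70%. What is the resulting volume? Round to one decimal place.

After the 72% increase: 7818.7 × 1.72 = 13448.164.
3.2% increase: 13448.164 × 1.032 = 13878.505248.
70% increase: 13878.505248 × 1.7 = 23593.4589216 ≈ 23593.5.

23593.5 litres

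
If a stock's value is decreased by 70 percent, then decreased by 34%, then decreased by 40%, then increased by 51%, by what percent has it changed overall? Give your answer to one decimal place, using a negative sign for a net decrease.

-82.1%

The combined multiplier is 0.3 × 0.66 × 0.6 × 1.51 = 0.179388.
That corresponds to a decrease of 82.1%.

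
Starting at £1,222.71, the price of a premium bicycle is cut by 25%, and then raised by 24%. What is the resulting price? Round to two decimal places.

£1,137.12

Each change multiplies by a factor: 0.75 × 1.24 = 0.93.
£1,222.71 × 0.93 = £1137.1203 ≈ £1,137.12.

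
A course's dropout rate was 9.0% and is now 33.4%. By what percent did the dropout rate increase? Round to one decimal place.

The change is 33.4 − 9.0 = 24.4 percentage points.
Relative to the original 9.0%, that is 24.4 ÷ 9.0 ≈ 271.1%.
So the dropout rate rose by 271.1%.

271.1%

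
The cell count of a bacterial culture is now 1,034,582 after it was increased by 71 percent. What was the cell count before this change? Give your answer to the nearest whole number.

605,019

The overall multiplier applied was 1.71.
So the original cell count was 1,034,582 ÷ 1.71 ≈ 605,019.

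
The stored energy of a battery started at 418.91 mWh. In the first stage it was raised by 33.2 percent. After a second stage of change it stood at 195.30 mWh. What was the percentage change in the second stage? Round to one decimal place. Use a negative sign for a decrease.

After the first stage: 418.91 × 1.332 = 557.98812.
Second-stage multiplier: 195.30 ÷ 557.98812 ≈ 0.35001.
That is a change of -65.0%.

-65.0%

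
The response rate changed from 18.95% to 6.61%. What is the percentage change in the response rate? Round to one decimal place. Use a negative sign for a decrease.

-65.1%

The change is 6.61 − 18.95 = -12.34 percentage points.
Relative to the original 18.95%, that is -12.34 ÷ 18.95 ≈ -65.1%.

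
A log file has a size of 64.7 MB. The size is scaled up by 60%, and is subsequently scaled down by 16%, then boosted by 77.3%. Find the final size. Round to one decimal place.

Each change multiplies by a factor: 1.6 × 0.84 × 1.773 = 2.382912.
64.7 × 2.382912 = 154.1744064 ≈ 154.2.

154.2 MB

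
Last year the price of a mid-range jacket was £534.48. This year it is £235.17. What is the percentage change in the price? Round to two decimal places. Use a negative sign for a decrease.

-56.00%

Change: £235.17 − £534.48 = -£299.31.
Relative to the original: -£299.31 ÷ £534.48 ≈ -56.00%.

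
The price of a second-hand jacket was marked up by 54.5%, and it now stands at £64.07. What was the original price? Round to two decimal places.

The overall multiplier applied was 1.545.
So the original price was £64.07 ÷ 1.545 ≈ £41.47.

£41.47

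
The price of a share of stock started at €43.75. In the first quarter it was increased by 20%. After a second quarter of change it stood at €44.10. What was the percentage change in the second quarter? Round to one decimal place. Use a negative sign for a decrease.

After the first quarter: €43.75 × 1.2 = €52.5.
Second-quarter multiplier: €44.10 ÷ €52.5 ≈ 0.84.
That is a change of -16.0%.

-16.0%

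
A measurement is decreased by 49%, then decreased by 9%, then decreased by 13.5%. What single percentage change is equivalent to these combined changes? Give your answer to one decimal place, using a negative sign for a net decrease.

-59.9%

The combined multiplier is 0.51 × 0.91 × 0.865 = 0.4014465.
That corresponds to a decrease of 59.9%.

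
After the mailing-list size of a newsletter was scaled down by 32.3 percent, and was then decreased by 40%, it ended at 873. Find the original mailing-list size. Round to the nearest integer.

2149

Undoing the 40% decrease: 873 ÷ 0.6 = 1455.
Undoing the 32.3% decrease: 1455 ÷ 0.677 ≈ 2149.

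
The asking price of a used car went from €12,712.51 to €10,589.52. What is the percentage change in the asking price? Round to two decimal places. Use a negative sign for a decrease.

Change: €10,589.52 − €12,712.51 = -€2,122.99.
Relative to the original: -€2,122.99 ÷ €12,712.51 ≈ -16.70%.

-16.70%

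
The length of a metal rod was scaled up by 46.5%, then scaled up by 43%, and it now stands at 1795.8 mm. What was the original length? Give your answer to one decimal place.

857.2 mm

Undoing the 43% increase: 1795.8 ÷ 1.43 ≈ 1255.804196.
Undoing the 46.5% increase: 1255.804196 ÷ 1.465 ≈ 857.2 mm.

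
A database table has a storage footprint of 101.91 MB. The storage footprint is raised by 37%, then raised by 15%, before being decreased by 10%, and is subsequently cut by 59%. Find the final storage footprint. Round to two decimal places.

Each change multiplies by a factor: 1.37 × 1.15 × 0.9 × 0.41 = 0.5813595.
101.91 × 0.5813595 = 59.246346645 ≈ 59.25.

59.25 MB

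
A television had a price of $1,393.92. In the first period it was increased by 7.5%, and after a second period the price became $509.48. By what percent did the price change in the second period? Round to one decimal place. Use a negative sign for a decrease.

After the first period: $1,393.92 × 1.075 = $1498.464.
Second-period multiplier: $509.48 ÷ $1498.464 ≈ 0.34.
That is a change of -66.0%.

-66.0%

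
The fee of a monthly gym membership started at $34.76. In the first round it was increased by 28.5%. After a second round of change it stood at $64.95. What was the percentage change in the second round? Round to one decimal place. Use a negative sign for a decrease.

45.4%

After the first round: $34.76 × 1.285 = $44.6666.
Second-round multiplier: $64.95 ÷ $44.6666 ≈ 1.45411.
That is a change of 45.4%.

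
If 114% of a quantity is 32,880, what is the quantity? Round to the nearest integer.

32,880 ÷ 1.14 ≈ 28,842.

28,842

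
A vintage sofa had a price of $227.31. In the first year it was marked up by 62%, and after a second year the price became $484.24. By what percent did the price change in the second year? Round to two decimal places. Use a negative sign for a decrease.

After the first year: $227.31 × 1.62 = $368.2422.
Second-year multiplier: $484.24 ÷ $368.2422 ≈ 1.315004.
That is a change of 31.50%.

31.50%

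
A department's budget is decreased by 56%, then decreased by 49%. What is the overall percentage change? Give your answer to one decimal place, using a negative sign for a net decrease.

-77.6%

A 56% decrease multiplies by 0.44.
Then a 49% decrease: 0.44 × 0.51 = 0.2244.
Overall factor 0.2244, i.e. -77.6%.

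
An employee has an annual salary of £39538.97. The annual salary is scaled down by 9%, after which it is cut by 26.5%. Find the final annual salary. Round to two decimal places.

£26445.64

Apply the 9% decrease: £39538.97 × 0.91 = £35980.4627.
After the 26.5% decrease: £35980.4627 × 0.735 = £26445.6400845 ≈ £26445.64.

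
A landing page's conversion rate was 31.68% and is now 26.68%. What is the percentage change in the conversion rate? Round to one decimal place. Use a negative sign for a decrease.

The change is 26.68 − 31.68 = -5.00 percentage points.
Relative to the original 31.68%, that is -5.00 ÷ 31.68 ≈ -15.8%.

-15.8%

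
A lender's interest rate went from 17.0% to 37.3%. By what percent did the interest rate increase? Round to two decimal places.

The change is 37.3 − 17.0 = 20.3 percentage points.
Relative to the original 17.0%, that is 20.3 ÷ 17.0 ≈ 119.41%.
So the interest rate rose by 119.41%.

119.41%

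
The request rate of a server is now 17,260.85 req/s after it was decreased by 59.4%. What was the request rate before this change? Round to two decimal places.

42,514.41 req/s

The overall multiplier applied was 0.406.
So the original request rate was 17,260.85 ÷ 0.406 ≈ 42,514.41 req/s.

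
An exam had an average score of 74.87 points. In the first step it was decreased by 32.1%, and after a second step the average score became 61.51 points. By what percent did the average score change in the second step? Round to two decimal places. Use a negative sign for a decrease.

After the first step: 74.87 × 0.679 = 50.83673.
Second-step multiplier: 61.51 ÷ 50.83673 ≈ 1.209952.
That is a change of 21.00%.

21.00%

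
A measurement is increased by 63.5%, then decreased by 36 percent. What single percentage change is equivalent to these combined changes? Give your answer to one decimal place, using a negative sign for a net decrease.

A 63.5% increase multiplies by 1.635.
Then a 36% decrease: 1.635 × 0.64 = 1.0464.
Overall factor 1.0464, i.e. 4.6%.

4.6%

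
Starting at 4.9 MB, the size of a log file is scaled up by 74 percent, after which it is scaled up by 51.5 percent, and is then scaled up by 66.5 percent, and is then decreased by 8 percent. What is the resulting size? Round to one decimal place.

19.8 MB

Apply the 74% increase: 4.9 × 1.74 = 8.526.
After the 51.5% increase: 8.526 × 1.515 = 12.91689.
Apply the 66.5% increase: 12.91689 × 1.665 = 21.50662185.
After the 8% decrease: 21.50662185 × 0.92 = 19.786092102 ≈ 19.8.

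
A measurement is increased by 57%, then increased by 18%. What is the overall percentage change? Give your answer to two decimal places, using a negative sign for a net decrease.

The combined multiplier is 1.57 × 1.18 = 1.8526.
That corresponds to an increase of 85.26%.

85.26%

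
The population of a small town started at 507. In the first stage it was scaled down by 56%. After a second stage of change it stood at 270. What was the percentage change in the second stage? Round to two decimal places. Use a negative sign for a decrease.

After the first stage: 507 × 0.44 = 223.08.
Second-stage multiplier: 270 ÷ 223.08 ≈ 1.210328.
That is a change of 21.03%.

21.03%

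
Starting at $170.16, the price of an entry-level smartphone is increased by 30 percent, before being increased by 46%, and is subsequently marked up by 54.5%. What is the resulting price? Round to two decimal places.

Each change multiplies by a factor: 1.3 × 1.46 × 1.545 = 2.93241.
$170.16 × 2.93241 = $498.9788856 ≈ $498.98.

$498.98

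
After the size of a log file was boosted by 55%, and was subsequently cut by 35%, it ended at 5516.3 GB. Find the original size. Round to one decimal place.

5475.2 GB

Undoing the 35% decrease: 5516.3 ÷ 0.65 ≈ 8486.615385.
Undoing the 55% increase: 8486.615385 ÷ 1.55 ≈ 5475.2 GB.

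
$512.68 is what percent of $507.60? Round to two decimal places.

$512.68 ÷ $507.60 ≈ 101.00%.

101.00%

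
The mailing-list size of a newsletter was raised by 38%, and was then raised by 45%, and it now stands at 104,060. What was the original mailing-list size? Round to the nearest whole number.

Undoing the 45% increase: 104,060 ÷ 1.45 ≈ 71765.517241.
Undoing the 38% increase: 71765.517241 ÷ 1.38 ≈ 52,004.

52,004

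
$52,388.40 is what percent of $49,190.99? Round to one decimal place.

106.5%

$52,388.40 ÷ $49,190.99 ≈ 106.5%.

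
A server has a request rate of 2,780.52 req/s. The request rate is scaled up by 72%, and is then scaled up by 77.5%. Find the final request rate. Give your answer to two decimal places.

8,488.93 req/s

After the 72% increase: 2,780.52 × 1.72 = 4782.4944.
77.5% increase: 4782.4944 × 1.775 = 8488.92756 ≈ 8,488.93.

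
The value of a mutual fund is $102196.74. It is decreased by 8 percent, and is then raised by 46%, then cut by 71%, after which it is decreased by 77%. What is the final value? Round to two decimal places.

$9155.95

Each change multiplies by a factor: 0.92 × 1.46 × 0.29 × 0.23 = 0.08959144.
$102196.74 × 0.08959144 = $9155.9530999056 ≈ $9155.95.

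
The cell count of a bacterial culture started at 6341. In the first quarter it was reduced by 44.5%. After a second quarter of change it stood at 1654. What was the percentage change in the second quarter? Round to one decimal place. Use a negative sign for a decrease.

After the first quarter: 6341 × 0.555 = 3519.255.
Second-quarter multiplier: 1654 ÷ 3519.255 ≈ 0.46999.
That is a change of -53.0%.

-53.0%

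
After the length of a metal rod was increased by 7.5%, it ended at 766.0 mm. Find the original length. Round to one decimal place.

The overall multiplier applied was 1.075.
So the original length was 766.0 ÷ 1.075 ≈ 712.6 mm.

712.6 mm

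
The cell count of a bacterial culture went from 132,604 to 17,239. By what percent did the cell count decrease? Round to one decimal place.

87.0%

Change: 17,239 − 132,604 = -115,365.
Relative to the original: -115,365 ÷ 132,604 ≈ -87.0%.
So the cell count decreased by 87.0%.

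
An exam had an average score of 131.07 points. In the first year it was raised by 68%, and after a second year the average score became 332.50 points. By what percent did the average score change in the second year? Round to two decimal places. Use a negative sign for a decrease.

51.00%

After the first year: 131.07 × 1.68 = 220.1976.
Second-year multiplier: 332.50 ÷ 220.1976 ≈ 1.510007.
That is a change of 51.00%.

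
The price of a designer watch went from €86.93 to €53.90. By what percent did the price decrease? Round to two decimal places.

Change: €53.90 − €86.93 = -€33.03.
Relative to the original: -€33.03 ÷ €86.93 ≈ -38.00%.
So the price decreased by 38.00%.

38.00%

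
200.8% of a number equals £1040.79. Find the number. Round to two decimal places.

£1040.79 ÷ 2.008 ≈ £518.32.

£518.32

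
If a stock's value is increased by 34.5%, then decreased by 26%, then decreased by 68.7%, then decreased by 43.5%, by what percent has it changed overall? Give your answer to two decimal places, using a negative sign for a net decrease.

-82.40%

A 34.5% increase multiplies by 1.345.
Then a 26% decrease: 1.345 × 0.74 = 0.9953.
Then a 68.7% decrease: 0.9953 × 0.313 = 0.3115289.
Then a 43.5% decrease: 0.3115289 × 0.565 = 0.1760138285.
Overall factor 0.1760138285, i.e. -82.40%.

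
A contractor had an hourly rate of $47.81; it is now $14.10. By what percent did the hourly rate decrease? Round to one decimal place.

70.5%

Change: $14.10 − $47.81 = -$33.71.
Relative to the original: -$33.71 ÷ $47.81 ≈ -70.5%.
So the hourly rate decreased by 70.5%.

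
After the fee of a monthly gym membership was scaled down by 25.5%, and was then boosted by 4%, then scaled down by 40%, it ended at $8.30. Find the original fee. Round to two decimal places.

Undoing the 40% decrease: $8.30 ÷ 0.6 ≈ $13.833333.
Undoing the 4% increase: $13.833333 ÷ 1.04 ≈ $13.301282.
Undoing the 25.5% decrease: $13.301282 ÷ 0.745 ≈ $17.85.

$17.85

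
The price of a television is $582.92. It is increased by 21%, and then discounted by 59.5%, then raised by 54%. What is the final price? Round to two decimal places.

21% increase: $582.92 × 1.21 = $705.3332.
After the 59.5% decrease: $705.3332 × 0.405 = $285.659946.
54% increase: $285.659946 × 1.54 = $439.91631684 ≈ $439.92.

$439.92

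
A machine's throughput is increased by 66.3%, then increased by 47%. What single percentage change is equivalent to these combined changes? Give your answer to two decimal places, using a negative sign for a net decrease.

The combined multiplier is 1.663 × 1.47 = 2.44461.
That corresponds to an increase of 144.46%.

144.46%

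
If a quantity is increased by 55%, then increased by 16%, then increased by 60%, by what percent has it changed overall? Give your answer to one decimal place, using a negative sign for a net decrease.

187.7%

A 55% increase multiplies by 1.55.
Then a 16% increase: 1.55 × 1.16 = 1.798.
Then a 60% increase: 1.798 × 1.6 = 2.8768.
Overall factor 2.8768, i.e. 187.7%.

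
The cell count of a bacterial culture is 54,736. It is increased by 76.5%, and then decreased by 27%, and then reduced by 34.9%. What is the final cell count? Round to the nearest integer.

Each change multiplies by a factor: 1.765 × 0.73 × 0.651 = 0.83878095.
54,736 × 0.83878095 = 45911.5140792 ≈ 45,912.

45,912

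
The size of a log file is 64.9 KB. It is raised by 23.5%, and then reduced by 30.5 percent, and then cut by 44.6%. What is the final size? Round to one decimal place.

Each change multiplies by a factor: 1.235 × 0.695 × 0.554 = 0.47551205.
64.9 × 0.47551205 = 30.860732045 ≈ 30.9.

30.9 KB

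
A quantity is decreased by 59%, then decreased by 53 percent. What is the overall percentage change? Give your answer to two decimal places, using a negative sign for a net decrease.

-80.73%

A 59% decrease multiplies by 0.41.
Then a 53% decrease: 0.41 × 0.47 = 0.1927.
Overall factor 0.1927, i.e. -80.73%.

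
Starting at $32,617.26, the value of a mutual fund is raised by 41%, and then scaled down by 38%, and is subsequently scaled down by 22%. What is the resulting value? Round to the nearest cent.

41% increase: $32,617.26 × 1.41 = $45990.3366.
38% decrease: $45990.3366 × 0.62 = $28514.008692.
Apply the 22% decrease: $28514.008692 × 0.78 = $22240.92677976 ≈ $22,240.93.

$22,240.93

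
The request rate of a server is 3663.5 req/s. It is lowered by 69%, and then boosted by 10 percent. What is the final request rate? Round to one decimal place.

1249.3 req/s

69% decrease: 3663.5 × 0.31 = 1135.685.
After the 10% increase: 1135.685 × 1.1 = 1249.2535 ≈ 1249.3.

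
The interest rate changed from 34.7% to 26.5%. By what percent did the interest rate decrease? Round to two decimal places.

23.63%

The change is 26.5 − 34.7 = -8.2 percentage points.
Relative to the original 34.7%, that is -8.2 ÷ 34.7 ≈ -23.63%.
So the interest rate fell by 23.63%.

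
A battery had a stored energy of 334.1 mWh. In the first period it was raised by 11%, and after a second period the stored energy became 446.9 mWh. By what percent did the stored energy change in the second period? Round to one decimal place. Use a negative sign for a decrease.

20.5%

After the first period: 334.1 × 1.11 = 370.851.
Second-period multiplier: 446.9 ÷ 370.851 ≈ 1.20507.
That is a change of 20.5%.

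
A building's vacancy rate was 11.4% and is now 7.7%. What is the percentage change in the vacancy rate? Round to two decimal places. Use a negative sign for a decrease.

-32.46%

The change is 7.7 − 11.4 = -3.7 percentage points.
Relative to the original 11.4%, that is -3.7 ÷ 11.4 ≈ -32.46%.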